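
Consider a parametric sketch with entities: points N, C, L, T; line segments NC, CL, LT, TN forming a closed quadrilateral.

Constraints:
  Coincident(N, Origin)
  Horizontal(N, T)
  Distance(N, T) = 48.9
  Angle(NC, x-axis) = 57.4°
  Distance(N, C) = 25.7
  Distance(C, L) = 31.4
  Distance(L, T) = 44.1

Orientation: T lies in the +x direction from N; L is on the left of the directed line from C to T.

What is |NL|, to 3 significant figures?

56.6

Checks: |CL| = 31.40 ✓; |LT| = 44.10 ✓.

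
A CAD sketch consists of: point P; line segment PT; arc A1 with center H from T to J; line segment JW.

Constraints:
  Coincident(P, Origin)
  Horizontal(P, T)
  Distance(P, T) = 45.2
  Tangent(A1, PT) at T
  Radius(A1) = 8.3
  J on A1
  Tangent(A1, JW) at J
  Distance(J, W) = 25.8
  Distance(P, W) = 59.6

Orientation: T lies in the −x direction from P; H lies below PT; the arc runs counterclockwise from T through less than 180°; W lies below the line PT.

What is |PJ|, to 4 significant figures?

54.25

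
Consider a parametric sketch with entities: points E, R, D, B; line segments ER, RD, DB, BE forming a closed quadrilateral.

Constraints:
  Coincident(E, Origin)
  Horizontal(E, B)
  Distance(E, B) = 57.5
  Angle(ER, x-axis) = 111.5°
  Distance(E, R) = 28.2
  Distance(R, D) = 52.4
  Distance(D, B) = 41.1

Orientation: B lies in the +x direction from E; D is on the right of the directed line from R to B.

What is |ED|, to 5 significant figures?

25.885

E is at the origin; EB is horizontal with |EB| = 57.5 and B in +x, so B = (57.5, 0). ER runs at 111.5° with |ER| = 28.2, so R = (-10.335, 26.238). D is determined by |RD| = 52.4 and |DB| = 41.1 together: it lies at the intersection of circle(R, 52.4) and circle(B, 41.1). With |RB| = 72.733, the foot of the radical line on RB is 43.630 from R and the perpendicular offset is √(52.4² − 43.630²) = 29.021. Taking the right-of-RB solution: D = (19.887, -16.568).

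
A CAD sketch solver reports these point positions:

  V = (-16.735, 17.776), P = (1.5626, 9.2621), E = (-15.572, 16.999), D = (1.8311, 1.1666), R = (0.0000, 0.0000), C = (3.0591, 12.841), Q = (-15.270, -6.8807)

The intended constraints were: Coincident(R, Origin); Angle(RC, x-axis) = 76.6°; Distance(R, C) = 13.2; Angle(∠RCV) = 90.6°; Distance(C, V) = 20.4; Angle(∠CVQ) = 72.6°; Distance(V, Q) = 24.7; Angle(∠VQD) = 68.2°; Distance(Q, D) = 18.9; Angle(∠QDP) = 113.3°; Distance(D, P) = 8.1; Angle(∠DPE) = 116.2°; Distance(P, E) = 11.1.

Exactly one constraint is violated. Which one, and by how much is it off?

Distance(P, E) = 11.1 — off by 7.70.

R = (0.00, 0.00) ✓; RC at 76.60° ✓; |RC| = 13.20 ✓; ∠RCV = 90.60° ✓; |CV| = 20.40 ✓; ∠CVQ = 72.60° ✓; |VQ| = 24.70 ✓; ∠VQD = 68.20° ✓; |QD| = 18.90 ✓; ∠QDP = 113.3° ✓; |DP| = 8.100 ✓; ∠DPE = 116.2° ✓; |PE| = 18.80 ✗.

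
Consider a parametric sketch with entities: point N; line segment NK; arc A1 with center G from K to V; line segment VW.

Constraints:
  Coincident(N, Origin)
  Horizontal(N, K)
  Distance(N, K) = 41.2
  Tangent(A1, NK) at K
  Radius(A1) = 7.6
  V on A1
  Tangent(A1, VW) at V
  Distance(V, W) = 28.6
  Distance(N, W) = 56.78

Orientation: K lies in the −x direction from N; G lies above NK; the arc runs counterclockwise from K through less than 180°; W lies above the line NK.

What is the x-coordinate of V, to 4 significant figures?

-33.98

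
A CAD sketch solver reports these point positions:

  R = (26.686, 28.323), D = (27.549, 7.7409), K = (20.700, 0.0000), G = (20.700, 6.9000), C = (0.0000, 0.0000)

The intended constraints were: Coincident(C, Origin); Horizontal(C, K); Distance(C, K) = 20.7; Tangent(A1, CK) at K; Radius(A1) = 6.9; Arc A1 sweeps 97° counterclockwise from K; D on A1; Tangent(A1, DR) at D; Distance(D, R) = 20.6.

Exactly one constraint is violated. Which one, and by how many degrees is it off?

Tangent(A1, DR) at D — off by 4.60°.

C = (0.00, 0.00) ✓; C.y = 0.00, K.y = 0.00 ✓; |CK| = 20.70 ✓; ∠(GK, KC) = 90.00° ✓; |GK| = 6.900 ✓; bearing(G→D) − bearing(G→K) = 97.00° ✓; |GD| = 6.900 ✓; ∠(GD, DR) = 94.60° ✗; |DR| = 20.60 ✓.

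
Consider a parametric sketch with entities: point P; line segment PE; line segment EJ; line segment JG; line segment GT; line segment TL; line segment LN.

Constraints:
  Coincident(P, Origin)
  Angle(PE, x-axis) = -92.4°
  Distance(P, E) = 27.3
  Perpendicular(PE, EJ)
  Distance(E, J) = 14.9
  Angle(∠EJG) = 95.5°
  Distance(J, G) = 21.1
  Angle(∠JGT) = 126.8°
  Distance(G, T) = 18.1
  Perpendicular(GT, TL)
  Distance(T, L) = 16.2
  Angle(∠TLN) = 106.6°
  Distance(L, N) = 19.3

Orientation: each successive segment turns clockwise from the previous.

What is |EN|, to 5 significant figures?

5.3512

P is at the origin; PE runs at -92.4° with length 27.3, so E = (-1.1432, -27.276). PE is perpendicular to EJ, so EJ runs at 177.60°; with |EJ| = 14.9, J = (-16.030, -26.652). ∠EJG = 95.5° gives JG at 93.100° from the x-axis; with |JG| = 21.1, G = (-17.171, -5.5830). ∠JGT = 126.8° gives GT at 39.900° from the x-axis; with |GT| = 18.1, T = (-3.2855, 6.0273). GT ⟂ TL, so TL runs at -50.100°; with |TL| = 16.2, L = (7.1060, -6.4008). ∠TLN = 106.6° gives LN at -123.50° from the x-axis; with |LN| = 19.3, N = (-3.5464, -22.495). Then |EN| = |N − E| = 5.3512.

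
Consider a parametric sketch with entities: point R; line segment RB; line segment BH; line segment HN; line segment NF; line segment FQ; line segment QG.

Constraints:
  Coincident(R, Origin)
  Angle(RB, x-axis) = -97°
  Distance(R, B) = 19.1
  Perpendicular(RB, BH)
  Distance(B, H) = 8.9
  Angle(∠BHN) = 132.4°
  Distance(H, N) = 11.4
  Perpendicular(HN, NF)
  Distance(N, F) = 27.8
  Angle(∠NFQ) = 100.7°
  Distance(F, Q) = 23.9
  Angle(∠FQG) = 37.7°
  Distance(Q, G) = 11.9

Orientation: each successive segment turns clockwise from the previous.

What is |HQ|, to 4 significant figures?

34.43

R is at the origin; RB runs at -97.0° with length 19.1, so B = (-2.328, -18.96). RB is perpendicular to BH, so BH runs at 173.0°; with |BH| = 8.9, H = (-11.16, -17.87). ∠BHN = 132.4° gives HN at 125.4° from the x-axis; with |HN| = 11.4, N = (-17.77, -8.581). HN is perpendicular to NF, so NF runs at 35.40°; with |NF| = 27.8, F = (4.895, 7.523). ∠NFQ = 100.7° gives FQ at -43.90° from the x-axis; with |FQ| = 23.9, Q = (22.12, -9.049). Then |HQ| = |Q − H| = 34.43.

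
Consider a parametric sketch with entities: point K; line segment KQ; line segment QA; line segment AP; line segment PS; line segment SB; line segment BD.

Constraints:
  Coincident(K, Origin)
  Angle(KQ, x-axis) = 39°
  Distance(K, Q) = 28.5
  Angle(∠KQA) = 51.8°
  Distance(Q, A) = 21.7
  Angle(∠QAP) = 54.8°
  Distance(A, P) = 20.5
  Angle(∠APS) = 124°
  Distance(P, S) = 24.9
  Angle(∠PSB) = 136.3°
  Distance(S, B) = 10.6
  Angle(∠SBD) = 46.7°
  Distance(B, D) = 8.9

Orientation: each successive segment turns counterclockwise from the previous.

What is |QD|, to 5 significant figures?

16.041

∠PSB = 136.3° gives SB at 32.100° from the x-axis; with |SB| = 10.6, B = (42.171, 4.4160). ∠SBD = 46.7° gives BD at 165.40° from the x-axis; with |BD| = 8.9, D = (33.558, 6.6594). Then |QD| = |D − Q| = 16.041.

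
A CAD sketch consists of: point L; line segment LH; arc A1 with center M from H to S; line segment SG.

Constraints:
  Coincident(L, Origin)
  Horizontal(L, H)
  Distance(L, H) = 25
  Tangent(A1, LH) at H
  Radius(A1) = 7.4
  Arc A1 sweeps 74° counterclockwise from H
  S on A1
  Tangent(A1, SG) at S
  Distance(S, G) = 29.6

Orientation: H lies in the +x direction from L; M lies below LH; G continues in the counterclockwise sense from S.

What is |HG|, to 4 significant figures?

37.10

L is at the origin; L and H share the same y with |LH| = 25.0 and H on the +x side, so H = (25.00, 0.000). A1 meets LH tangentially, so MH is at right angles to LH, so M = H + (0, -7.4) = (25.00, -7.400). On A1, H sits at bearing 90° from M; a 74° counterclockwise sweep puts S at bearing 164°, so S = M + 7.4·(cos 164°, sin 164°) = (17.89, -5.360). Since A1 is tangent to SG there, MS ⟂ SG, so SG runs along (−sin 164°, cos 164°); with |SG| = 29.6, G = (9.728, -33.81). Then |HG| = |G − H| = 37.10.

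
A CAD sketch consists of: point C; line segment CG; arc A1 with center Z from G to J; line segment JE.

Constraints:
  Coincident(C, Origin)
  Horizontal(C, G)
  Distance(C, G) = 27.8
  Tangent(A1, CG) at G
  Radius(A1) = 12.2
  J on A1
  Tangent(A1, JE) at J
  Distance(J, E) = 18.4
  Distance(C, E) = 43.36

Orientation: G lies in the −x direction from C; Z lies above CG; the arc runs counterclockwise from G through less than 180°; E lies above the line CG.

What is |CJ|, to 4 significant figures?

25.23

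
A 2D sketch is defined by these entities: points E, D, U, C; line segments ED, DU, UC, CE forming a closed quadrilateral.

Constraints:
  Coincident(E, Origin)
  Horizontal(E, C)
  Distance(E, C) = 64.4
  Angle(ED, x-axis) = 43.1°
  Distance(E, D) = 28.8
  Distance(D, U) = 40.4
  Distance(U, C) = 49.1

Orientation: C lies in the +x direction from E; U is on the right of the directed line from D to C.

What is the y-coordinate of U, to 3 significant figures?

-20.7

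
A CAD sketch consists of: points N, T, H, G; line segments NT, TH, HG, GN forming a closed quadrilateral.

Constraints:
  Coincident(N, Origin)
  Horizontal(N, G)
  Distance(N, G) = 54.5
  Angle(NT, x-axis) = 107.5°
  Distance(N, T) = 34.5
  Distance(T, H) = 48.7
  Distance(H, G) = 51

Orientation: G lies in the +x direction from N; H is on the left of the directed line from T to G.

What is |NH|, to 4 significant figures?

59.69

Checks: N.y = 0.00, G.y = 0.00 ✓; |TH| = 48.70 ✓; |HG| = 51.00 ✓.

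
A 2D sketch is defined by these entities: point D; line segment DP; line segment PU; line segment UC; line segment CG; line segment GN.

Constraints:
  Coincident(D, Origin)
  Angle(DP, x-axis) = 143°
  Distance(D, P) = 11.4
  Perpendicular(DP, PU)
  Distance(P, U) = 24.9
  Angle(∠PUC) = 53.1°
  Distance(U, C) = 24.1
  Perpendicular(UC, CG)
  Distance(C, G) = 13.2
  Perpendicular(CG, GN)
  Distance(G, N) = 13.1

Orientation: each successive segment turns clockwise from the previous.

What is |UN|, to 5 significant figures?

17.183

The perpendicularity gives CG at right angles to UC, so CG runs at -163.90°; with |CG| = 13.2, G = (-0.11825, -0.068616). CG ⟂ GN, so GN runs at 106.10°; with |GN| = 13.1, N = (-3.7511, 12.518). Then |UN| = |N − U| = 17.183.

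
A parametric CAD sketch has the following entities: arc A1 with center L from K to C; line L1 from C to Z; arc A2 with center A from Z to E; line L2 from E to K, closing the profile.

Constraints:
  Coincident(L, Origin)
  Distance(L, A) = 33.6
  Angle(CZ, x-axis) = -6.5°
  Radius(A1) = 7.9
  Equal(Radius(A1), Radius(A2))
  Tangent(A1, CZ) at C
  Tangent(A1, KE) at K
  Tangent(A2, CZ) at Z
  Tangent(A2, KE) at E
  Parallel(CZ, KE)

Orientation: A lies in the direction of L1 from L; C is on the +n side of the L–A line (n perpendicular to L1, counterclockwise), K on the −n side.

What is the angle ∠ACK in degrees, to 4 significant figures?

76.77°

The slot axis is L1's direction at -6.5°, so u = (cos -6.5°, sin -6.5°) = (0.9936, -0.1132) and n = (−sin -6.5°, cos -6.5°) = (0.1132, 0.9936). L is at the origin and A lies 33.6 along u from L, so A = 33.6·u = (33.38, -3.804). Tangency of A1 to both parallel lines with radius 7.9 puts C and K at L ± 7.9·n: C = (0.8943, 7.849), K = (-0.8943, -7.849). Then cos ∠ACK = CA·CK / (|CA||CK|), giving 76.77°.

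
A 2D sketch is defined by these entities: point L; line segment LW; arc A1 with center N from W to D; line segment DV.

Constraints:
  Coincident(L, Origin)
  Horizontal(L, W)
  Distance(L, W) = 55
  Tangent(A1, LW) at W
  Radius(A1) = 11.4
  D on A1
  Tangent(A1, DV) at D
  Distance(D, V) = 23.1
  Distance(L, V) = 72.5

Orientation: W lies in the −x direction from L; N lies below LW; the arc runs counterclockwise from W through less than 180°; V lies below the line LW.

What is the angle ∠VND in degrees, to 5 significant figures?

63.733°

Checks: |LW| = 55.00 ✓; |ND| = 11.40 ✓; ∠(ND, DV) = 90.00° ✓; |DV| = 23.10 ✓; |LV| = 72.50 ✓.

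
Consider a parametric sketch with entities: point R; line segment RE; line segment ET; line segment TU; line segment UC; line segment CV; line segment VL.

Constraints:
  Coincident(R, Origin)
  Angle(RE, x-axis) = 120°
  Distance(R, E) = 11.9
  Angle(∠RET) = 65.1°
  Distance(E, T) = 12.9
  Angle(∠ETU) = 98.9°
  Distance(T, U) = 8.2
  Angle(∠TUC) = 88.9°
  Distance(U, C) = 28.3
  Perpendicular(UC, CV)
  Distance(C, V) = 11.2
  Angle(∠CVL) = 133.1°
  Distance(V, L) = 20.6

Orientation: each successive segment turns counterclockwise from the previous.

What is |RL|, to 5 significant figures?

26.972

UC is perpendicular to CV, so CV runs at 137.10°; with |CV| = 11.2, V = (3.5909, 22.410). ∠CVL = 133.1° gives VL at -176.00° from the x-axis; with |VL| = 20.6, L = (-16.959, 20.973). Then |RL| = |L − R| = 26.972.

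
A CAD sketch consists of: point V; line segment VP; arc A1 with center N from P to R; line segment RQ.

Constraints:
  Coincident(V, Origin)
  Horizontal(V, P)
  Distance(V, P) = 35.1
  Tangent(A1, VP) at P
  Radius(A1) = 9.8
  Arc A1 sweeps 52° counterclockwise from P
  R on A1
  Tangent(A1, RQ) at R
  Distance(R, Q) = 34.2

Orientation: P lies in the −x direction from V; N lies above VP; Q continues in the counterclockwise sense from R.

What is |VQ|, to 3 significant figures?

31.4

On A1, P sits at bearing -90° from N; a 52° counterclockwise sweep puts R at bearing -38°, so R = N + 9.8·(cos -38°, sin -38°) = (-27.4, 3.77). A1 meets RQ tangentially, so NR is at right angles to RQ, so RQ runs along (−sin -38°, cos -38°); with |RQ| = 34.2, Q = (-6.32, 30.7). Then |VQ| = |Q − V| = 31.4.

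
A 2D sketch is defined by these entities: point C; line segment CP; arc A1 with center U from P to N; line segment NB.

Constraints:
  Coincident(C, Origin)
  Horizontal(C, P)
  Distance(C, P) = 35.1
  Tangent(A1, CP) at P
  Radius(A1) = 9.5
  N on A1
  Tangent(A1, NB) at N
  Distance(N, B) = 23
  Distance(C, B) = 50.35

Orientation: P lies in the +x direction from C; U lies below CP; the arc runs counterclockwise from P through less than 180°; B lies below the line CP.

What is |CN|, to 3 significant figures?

29.9

Checks: |UN| = 9.500 ✓; ∠(UN, NB) = 90.00° ✓; |NB| = 23.00 ✓; |CB| = 50.35 ✓.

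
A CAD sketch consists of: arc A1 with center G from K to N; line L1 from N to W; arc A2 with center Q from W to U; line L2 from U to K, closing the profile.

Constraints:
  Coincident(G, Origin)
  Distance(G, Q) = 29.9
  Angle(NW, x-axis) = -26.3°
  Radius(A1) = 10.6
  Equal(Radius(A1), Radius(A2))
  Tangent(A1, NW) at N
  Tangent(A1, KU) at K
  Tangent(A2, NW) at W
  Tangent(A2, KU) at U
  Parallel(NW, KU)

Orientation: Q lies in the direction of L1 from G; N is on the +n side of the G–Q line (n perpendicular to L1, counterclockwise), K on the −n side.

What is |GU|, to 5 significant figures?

31.723

The slot axis is L1's direction at -26.3°, so u = (cos -26.3°, sin -26.3°) = (0.89649, -0.44307) and n = (−sin -26.3°, cos -26.3°) = (0.44307, 0.89649). G is at the origin and Q lies 29.9 along u from G, so Q = 29.9·u = (26.805, -13.248). Tangency of A1 to both parallel lines with radius 10.6 puts N and K at G ± 10.6·n: N = (4.6966, 9.5028), K = (-4.6966, -9.5028). Equal radii place W and U the same way about Q: W = Q + 10.6·n = (31.501, -3.7451), U = Q − 10.6·n = (22.108, -22.751). Then |GU| = |U − G| = 31.723.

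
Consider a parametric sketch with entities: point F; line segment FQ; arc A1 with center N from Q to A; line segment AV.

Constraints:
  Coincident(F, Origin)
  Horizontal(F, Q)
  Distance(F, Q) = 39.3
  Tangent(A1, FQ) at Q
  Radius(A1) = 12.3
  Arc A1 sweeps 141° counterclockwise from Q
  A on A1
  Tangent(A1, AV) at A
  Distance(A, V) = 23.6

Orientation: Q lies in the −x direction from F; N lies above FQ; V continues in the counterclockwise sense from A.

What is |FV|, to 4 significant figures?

61.95

F is at the origin; F and Q share the same y with |FQ| = 39.3 and Q on the −x side, so Q = (-39.30, 0.000). The tangent condition forces NQ to be normal to FQ, so N = Q + (0, 12.3) = (-39.30, 12.30). On A1, Q sits at bearing -90° from N; a 141° counterclockwise sweep puts A at bearing 51°, so A = N + 12.3·(cos 51°, sin 51°) = (-31.56, 21.86). The tangent condition forces NA to be normal to AV, so AV runs along (−sin 51°, cos 51°); with |AV| = 23.6, V = (-49.90, 36.71). Then |FV| = |V − F| = 61.95.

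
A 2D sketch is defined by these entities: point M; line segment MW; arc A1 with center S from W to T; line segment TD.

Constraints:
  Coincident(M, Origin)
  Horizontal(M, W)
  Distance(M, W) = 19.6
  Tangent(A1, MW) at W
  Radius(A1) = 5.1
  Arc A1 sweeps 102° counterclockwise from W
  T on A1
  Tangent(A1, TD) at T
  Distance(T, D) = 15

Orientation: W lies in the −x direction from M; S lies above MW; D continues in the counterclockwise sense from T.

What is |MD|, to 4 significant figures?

27.36

On A1, W sits at bearing -90° from S; a 102° counterclockwise sweep puts T at bearing 12°, so T = S + 5.1·(cos 12°, sin 12°) = (-14.61, 6.160). A1 meets TD tangentially, so ST is at right angles to TD, so TD runs along (−sin 12°, cos 12°); with |TD| = 15.0, D = (-17.73, 20.83). Then |MD| = |D − M| = 27.36.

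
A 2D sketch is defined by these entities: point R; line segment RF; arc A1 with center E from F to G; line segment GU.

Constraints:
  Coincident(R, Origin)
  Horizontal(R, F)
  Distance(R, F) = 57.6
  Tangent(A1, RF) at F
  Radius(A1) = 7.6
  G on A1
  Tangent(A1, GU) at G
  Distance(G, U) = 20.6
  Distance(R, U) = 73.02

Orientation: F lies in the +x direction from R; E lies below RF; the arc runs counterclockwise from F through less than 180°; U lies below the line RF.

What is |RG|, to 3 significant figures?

54.2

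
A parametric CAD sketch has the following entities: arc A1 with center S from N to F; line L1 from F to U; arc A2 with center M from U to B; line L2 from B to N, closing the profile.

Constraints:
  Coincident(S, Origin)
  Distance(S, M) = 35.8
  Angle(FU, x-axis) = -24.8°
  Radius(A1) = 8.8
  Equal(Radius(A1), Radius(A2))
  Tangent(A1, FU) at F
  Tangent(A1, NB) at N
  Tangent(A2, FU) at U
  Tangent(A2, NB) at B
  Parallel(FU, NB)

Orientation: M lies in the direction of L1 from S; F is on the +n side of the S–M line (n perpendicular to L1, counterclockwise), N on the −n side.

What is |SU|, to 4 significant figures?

36.87

Tangency of A1 to both parallel lines with radius 8.8 puts F and N at S ± 8.8·n: F = (3.691, 7.988), N = (-3.691, -7.988). Equal radii place U and B the same way about M: U = M + 8.8·n = (36.19, -7.028), B = M − 8.8·n = (28.81, -23.00). Then |SU| = |U − S| = 36.87.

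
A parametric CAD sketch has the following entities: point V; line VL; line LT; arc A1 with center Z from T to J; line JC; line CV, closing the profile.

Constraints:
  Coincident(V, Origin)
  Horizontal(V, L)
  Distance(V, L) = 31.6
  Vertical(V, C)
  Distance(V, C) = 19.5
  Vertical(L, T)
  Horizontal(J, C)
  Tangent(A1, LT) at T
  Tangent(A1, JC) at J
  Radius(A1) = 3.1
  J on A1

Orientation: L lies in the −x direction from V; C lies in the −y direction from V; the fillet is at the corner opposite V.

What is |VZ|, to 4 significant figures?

32.88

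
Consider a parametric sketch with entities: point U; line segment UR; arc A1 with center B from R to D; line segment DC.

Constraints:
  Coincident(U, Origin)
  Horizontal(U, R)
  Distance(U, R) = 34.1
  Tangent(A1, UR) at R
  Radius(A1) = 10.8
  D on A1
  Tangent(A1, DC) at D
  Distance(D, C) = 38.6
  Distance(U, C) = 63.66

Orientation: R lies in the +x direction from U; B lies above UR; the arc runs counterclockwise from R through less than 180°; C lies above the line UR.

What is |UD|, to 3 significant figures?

46.5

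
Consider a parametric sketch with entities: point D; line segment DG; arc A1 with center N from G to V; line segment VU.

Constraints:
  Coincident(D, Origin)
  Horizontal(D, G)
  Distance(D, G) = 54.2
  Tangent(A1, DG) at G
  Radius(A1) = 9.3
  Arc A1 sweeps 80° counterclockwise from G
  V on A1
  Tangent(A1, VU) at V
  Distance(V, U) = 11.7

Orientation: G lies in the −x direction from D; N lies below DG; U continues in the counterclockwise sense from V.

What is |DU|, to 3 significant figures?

68.2

On A1, G sits at bearing 90° from N; an 80° counterclockwise sweep puts V at bearing 170°, so V = N + 9.3·(cos 170°, sin 170°) = (-63.4, -7.69). Tangency of A1 to VU means the radius NV is perpendicular to VU, so VU runs along (−sin 170°, cos 170°); with |VU| = 11.7, U = (-65.4, -19.2). Then |DU| = |U − D| = 68.2.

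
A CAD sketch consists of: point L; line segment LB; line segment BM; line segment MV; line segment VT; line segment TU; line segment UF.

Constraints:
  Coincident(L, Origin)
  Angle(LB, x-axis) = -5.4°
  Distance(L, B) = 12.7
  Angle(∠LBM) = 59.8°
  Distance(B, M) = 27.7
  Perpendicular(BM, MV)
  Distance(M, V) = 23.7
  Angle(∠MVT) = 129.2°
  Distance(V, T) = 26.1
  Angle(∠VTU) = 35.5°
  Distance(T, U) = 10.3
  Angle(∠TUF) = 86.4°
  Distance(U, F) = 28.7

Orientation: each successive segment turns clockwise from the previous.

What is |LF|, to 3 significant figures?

42.1

L is at the origin; LB runs at -5.4° with length 12.7, so B = (12.6, -1.20). ∠LBM = 59.8° gives BM at -126° from the x-axis; with |BM| = 27.7, M = (-3.48, -23.7). BM ⟂ MV, so MV runs at 144°; with |MV| = 23.7, V = (-22.8, -9.92). ∠MVT = 129.2° gives VT at 93.6° from the x-axis; with |VT| = 26.1, T = (-24.4, 16.1). ∠VTU = 35.5° gives TU at -50.9° from the x-axis; with |TU| = 10.3, U = (-17.9, 8.13). ∠TUF = 86.4° gives UF at -145° from the x-axis; with |UF| = 28.7, F = (-41.3, -8.53). Then |LF| = |F − L| = 42.1.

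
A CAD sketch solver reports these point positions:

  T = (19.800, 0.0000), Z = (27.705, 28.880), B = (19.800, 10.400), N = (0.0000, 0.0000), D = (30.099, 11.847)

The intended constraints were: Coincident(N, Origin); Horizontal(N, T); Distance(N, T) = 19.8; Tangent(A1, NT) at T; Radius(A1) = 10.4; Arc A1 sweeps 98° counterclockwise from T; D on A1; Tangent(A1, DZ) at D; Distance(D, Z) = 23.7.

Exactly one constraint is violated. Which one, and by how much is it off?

Distance(D, Z) = 23.7 — off by 6.50.

N = (0.00, 0.00) ✓; N.y = 0.00, T.y = 0.00 ✓; |NT| = 19.80 ✓; ∠(BT, TN) = 90.00° ✓; |BT| = 10.40 ✓; bearing(B→D) − bearing(B→T) = 98.00° ✓; |BD| = 10.40 ✓; ∠(BD, DZ) = 90.00° ✓; |DZ| = 17.20 ✗.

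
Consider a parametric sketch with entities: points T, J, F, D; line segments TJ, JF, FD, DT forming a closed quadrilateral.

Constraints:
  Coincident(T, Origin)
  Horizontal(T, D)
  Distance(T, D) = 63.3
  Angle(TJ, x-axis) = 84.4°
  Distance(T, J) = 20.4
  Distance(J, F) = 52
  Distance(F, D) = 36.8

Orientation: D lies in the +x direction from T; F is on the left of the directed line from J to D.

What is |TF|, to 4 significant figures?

62.57

T is at the origin; T and D share the same y with |TD| = 63.3 and D in +x, so D = (63.3, 0). TJ runs at 84.4° with |TJ| = 20.4, so J = (1.991, 20.30). F is determined by |JF| = 52.0 and |FD| = 36.8 together: it lies at the intersection of circle(J, 52.0) and circle(D, 36.8). With |JD| = 64.58, the foot of the radical line on JD is 42.74 from J and the perpendicular offset is √(52.0² − 42.74²) = 29.62. Taking the left-of-JD solution: F = (51.88, 34.98).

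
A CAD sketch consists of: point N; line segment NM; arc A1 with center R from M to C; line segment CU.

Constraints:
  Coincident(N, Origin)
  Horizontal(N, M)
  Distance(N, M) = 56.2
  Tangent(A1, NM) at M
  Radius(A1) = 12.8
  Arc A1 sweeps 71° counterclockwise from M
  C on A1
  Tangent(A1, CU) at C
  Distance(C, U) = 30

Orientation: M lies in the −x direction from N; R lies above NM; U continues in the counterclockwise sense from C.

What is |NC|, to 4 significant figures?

44.93

N is at the origin; N and M share the same y with |NM| = 56.2 and M on the −x side, so M = (-56.20, 0.000). Since A1 is tangent to NM there, RM ⟂ NM, so R = M + (0, 12.8) = (-56.20, 12.80). On A1, M sits at bearing -90° from R; a 71° counterclockwise sweep puts C at bearing -19°, so C = R + 12.8·(cos -19°, sin -19°) = (-44.10, 8.633). Then |NC| = |C − N| = 44.93.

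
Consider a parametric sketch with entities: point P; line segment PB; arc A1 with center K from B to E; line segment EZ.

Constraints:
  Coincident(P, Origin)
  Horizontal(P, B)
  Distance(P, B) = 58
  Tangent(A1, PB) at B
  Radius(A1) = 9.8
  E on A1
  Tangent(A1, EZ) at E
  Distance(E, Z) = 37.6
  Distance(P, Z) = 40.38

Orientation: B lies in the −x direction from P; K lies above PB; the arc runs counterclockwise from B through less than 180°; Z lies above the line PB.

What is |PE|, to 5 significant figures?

50.811

P is at the origin; PB is horizontal with |PB| = 58.0 and B on the −x side, so B = (-58.000, 0.0000). The tangent condition forces KB to be normal to PB, so K = B + (0, 9.8) = (-58.000, 9.8000). Since KE ⟂ EZ (tangency), |KZ| = √(9.8² + 37.6²) = 38.856 regardless of where E sits on A1. So Z lies on both circle(P, 40.38) and circle(K, 38.856); the above-PB intersection is Z = (-25.591, 31.235). E is the foot of the tangent from Z: E = (-50.707, 3.2539).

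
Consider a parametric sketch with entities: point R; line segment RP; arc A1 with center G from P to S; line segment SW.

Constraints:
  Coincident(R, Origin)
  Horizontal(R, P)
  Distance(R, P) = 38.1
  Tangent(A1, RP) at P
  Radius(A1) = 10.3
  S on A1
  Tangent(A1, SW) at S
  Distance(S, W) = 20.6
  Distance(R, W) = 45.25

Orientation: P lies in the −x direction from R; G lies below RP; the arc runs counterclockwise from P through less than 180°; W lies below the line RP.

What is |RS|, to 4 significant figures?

48.81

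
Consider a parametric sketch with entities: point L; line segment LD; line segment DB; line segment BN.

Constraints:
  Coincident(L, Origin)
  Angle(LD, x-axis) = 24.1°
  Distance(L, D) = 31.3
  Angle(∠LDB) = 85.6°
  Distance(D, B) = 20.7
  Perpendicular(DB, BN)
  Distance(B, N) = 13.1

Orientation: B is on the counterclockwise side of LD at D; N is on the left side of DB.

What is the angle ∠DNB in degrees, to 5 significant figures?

57.672°

∠LDB = 85.6°, so DB runs at 24.1° + (180° − 85.6°) = 118.50° from the x-axis; with |DB| = 20.7, B = D + 20.7·(cos 118.50°, sin 118.50°) = (18.695, 30.972). The perpendicularity gives BN at right angles to DB; with |BN| = 13.1 on the left of DB, N = B + 13.1·(-0.87882, -0.47716) = (7.1820, 24.721). Then cos ∠DNB = ND·NB / (|ND||NB|), giving 57.672°.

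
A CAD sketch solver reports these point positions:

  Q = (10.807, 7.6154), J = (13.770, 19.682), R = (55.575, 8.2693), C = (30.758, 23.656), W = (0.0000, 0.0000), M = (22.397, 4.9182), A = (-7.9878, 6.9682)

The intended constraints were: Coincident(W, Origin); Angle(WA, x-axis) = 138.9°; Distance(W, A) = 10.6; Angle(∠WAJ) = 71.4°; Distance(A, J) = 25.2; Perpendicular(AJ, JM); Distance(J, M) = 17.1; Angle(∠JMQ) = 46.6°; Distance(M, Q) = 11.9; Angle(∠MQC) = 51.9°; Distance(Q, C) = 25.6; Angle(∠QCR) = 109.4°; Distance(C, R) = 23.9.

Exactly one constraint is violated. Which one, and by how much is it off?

Distance(C, R) = 23.9 — off by 5.30.

W = (0.00, 0.00) ✓; WA at 138.9° ✓; |WA| = 10.60 ✓; ∠WAJ = 71.40° ✓; |AJ| = 25.20 ✓; ∠(AJ, JM) = 90.00° ✓; |JM| = 17.10 ✓; ∠JMQ = 46.60° ✓; |MQ| = 11.90 ✓; ∠MQC = 51.90° ✓; |QC| = 25.60 ✓; ∠QCR = 109.4° ✓; |CR| = 29.20 ✗.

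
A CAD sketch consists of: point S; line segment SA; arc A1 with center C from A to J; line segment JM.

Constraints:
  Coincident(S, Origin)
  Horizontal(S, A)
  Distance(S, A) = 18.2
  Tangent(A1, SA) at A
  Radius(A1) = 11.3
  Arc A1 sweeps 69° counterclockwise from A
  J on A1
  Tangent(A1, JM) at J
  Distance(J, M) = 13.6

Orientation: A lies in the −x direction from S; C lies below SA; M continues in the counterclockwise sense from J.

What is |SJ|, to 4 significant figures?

29.65

The tangent condition forces CA to be normal to SA, so C = A + (0, -11.3) = (-18.20, -11.30). On A1, A sits at bearing 90° from C; a 69° counterclockwise sweep puts J at bearing 159°, so J = C + 11.3·(cos 159°, sin 159°) = (-28.75, -7.250). Then |SJ| = |J − S| = 29.65.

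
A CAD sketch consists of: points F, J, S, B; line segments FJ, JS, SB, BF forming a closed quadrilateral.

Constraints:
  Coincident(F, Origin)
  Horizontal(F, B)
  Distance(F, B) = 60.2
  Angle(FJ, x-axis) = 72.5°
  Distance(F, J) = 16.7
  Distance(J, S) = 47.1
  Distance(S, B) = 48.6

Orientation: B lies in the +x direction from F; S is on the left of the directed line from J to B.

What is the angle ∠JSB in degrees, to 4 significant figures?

73.74°

F is at the origin; F and B share the same y with |FB| = 60.2 and B in +x, so B = (60.2, 0). FJ runs at 72.5° with |FJ| = 16.7, so J = (5.022, 15.93). S is determined by |JS| = 47.1 and |SB| = 48.6 together: it lies at the intersection of circle(J, 47.1) and circle(B, 48.6). With |JB| = 57.43, the foot of the radical line on JB is 27.47 from J and the perpendicular offset is √(47.1² − 27.47²) = 38.26. Taking the left-of-JB solution: S = (42.02, 45.07).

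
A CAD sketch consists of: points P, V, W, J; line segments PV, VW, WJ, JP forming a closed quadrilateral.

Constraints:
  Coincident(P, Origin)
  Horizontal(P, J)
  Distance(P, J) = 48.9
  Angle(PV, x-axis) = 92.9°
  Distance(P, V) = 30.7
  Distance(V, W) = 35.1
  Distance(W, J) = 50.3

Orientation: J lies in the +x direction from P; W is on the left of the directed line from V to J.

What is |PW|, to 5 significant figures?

55.223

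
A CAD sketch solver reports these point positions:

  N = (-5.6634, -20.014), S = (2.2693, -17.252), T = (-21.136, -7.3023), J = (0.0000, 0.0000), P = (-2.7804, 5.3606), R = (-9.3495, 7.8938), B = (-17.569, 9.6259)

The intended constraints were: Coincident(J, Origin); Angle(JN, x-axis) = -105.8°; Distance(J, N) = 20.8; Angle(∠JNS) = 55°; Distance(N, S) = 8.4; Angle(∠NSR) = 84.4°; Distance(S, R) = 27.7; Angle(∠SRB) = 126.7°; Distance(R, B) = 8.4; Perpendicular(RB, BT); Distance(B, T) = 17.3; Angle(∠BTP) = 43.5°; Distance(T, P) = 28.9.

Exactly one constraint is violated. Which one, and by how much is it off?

Distance(T, P) = 28.9 — off by 6.60.

J = (0.00, 0.00) ✓; JN at -105.8° ✓; |JN| = 20.80 ✓; ∠JNS = 55.00° ✓; |NS| = 8.400 ✓; ∠NSR = 84.40° ✓; |SR| = 27.70 ✓; ∠SRB = 126.7° ✓; |RB| = 8.400 ✓; ∠(RB, BT) = 90.00° ✓; |BT| = 17.30 ✓; ∠BTP = 43.50° ✓; |TP| = 22.30 ✗.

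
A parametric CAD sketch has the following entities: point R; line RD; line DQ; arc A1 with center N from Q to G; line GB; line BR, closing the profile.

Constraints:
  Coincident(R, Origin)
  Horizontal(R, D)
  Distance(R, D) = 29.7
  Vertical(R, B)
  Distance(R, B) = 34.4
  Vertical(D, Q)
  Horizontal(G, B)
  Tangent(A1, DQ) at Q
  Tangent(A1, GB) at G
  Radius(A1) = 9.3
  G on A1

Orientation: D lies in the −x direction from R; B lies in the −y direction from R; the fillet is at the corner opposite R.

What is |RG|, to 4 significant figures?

39.99

The virtual corner opposite R is at (-29.70, -34.40). Since A1 is tangent to DQ there, NQ ⟂ DQ and tangency of A1 to GB means the radius NG is perpendicular to GB, with radius 9.3, so the center N sits 9.3 in from both sides at N = (-20.40, -25.10). That places the tangent points at Q = (-29.70, -25.10) on DQ and G = (-20.40, -34.40) on GB. Then |RG| = |G − R| = 39.99.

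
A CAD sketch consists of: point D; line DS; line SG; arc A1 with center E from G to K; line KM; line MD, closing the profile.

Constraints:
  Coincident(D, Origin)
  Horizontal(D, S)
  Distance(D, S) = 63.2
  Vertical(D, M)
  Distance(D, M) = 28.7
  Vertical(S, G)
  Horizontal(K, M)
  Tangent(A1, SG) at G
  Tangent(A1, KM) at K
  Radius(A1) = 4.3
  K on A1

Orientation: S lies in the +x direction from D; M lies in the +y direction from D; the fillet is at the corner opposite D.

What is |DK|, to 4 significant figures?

65.52

D is at the origin; D and S share the same y with |DS| = 63.2 and S on the +x side, so S = (63.20, 0.000). D and M share the same x with |DM| = 28.7 and M on the +y side, so M = (0.000, 28.70). The virtual corner opposite D is at (63.20, 28.70). The tangent condition forces EG to be normal to SG and since A1 is tangent to KM there, EK ⟂ KM, with radius 4.3, so the center E sits 4.3 in from both sides at E = (58.90, 24.40). That places the tangent points at G = (63.20, 24.40) on SG and K = (58.90, 28.70) on KM. Then |DK| = |K − D| = 65.52.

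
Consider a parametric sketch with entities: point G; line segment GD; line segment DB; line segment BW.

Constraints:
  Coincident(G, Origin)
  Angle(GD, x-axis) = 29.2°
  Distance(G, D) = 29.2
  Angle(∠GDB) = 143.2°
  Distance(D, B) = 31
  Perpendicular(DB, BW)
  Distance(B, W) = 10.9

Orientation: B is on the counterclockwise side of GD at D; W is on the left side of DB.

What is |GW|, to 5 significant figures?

54.779

G is at the origin; GD runs at 29.2° with length 29.2, so D = 29.2·(cos 29.2°, sin 29.2°) = (25.489, 14.246). ∠GDB = 143.2°, so DB runs at 29.2° + (180° − 143.2°) = 66.000° from the x-axis; with |DB| = 31.0, B = D + 31.0·(cos 66.000°, sin 66.000°) = (38.098, 42.565). DB is perpendicular to BW; with |BW| = 10.9 on the left of DB, W = B + 10.9·(-0.91355, 0.40674) = (28.141, 46.999). Then |GW| = |W − G| = 54.779.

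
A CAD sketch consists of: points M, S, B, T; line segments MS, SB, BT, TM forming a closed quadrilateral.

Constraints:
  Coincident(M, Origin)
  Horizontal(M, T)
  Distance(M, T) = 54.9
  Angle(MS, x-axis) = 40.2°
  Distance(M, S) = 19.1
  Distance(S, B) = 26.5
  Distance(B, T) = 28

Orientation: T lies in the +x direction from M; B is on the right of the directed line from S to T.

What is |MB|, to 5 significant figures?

30.477

Checks: |SB| = 26.50 ✓; |BT| = 28.00 ✓.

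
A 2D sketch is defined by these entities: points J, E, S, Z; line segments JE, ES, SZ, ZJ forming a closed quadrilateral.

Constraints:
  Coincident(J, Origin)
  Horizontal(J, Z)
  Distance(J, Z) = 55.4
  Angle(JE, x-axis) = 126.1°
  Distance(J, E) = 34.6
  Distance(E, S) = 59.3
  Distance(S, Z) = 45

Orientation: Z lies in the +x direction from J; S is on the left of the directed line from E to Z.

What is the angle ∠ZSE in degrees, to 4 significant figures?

100.6°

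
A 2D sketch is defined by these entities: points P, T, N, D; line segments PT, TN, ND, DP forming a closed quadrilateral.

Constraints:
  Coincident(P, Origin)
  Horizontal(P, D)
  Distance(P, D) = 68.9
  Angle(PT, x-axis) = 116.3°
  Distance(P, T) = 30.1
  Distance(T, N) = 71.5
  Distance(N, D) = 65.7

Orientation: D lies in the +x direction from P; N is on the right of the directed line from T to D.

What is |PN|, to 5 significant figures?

41.447

Checks: |TN| = 71.50 ✓; |ND| = 65.70 ✓.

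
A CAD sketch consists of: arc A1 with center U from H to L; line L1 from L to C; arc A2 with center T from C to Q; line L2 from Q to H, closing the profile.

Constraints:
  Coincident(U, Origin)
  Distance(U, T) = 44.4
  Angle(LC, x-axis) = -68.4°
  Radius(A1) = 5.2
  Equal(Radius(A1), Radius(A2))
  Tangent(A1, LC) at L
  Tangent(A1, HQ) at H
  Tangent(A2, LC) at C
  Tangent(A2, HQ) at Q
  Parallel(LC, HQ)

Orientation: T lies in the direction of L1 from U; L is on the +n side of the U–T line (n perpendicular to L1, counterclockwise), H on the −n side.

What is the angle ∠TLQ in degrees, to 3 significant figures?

6.50°

The slot axis is L1's direction at -68.4°, so u = (cos -68.4°, sin -68.4°) = (0.368, -0.930) and n = (−sin -68.4°, cos -68.4°) = (0.930, 0.368). U is at the origin and T lies 44.4 along u from U, so T = 44.4·u = (16.3, -41.3). Tangency of A1 to both parallel lines with radius 5.2 puts L and H at U ± 5.2·n: L = (4.83, 1.91), H = (-4.83, -1.91). Equal radii place C and Q the same way about T: C = T + 5.2·n = (21.2, -39.4), Q = T − 5.2·n = (11.5, -43.2). Then cos ∠TLQ = LT·LQ / (|LT||LQ|), giving 6.50°.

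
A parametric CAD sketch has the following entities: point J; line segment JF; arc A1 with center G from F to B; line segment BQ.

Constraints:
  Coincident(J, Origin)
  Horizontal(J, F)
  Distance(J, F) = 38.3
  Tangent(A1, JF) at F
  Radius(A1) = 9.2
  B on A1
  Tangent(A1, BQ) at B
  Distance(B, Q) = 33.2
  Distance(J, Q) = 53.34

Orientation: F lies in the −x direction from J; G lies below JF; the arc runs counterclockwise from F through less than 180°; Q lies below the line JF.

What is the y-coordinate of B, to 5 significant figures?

-13.340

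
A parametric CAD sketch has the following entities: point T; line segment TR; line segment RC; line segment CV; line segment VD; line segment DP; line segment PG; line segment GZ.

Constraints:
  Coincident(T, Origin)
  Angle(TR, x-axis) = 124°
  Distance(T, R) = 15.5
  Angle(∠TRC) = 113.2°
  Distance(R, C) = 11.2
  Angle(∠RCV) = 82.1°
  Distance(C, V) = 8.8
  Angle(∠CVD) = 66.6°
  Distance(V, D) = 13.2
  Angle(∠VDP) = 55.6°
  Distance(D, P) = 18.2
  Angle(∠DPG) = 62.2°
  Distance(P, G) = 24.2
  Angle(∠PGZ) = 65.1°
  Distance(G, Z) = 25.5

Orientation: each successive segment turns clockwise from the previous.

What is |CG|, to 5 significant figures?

18.709

T is at the origin; TR runs at 124.0° with length 15.5, so R = (-8.6675, 12.850). ∠TRC = 113.2° gives RC at 57.200° from the x-axis; with |RC| = 11.2, C = (-2.6004, 22.264). ∠RCV = 82.1° gives CV at -40.700° from the x-axis; with |CV| = 8.8, V = (4.0712, 16.526). ∠CVD = 66.6° gives VD at -154.10° from the x-axis; with |VD| = 13.2, D = (-7.8029, 10.760). ∠VDP = 55.6° gives DP at 81.500° from the x-axis; with |DP| = 18.2, P = (-5.1128, 28.760). ∠DPG = 62.2° gives PG at -36.300° from the x-axis; with |PG| = 24.2, G = (14.391, 14.434). Then |CG| = |G − C| = 18.709.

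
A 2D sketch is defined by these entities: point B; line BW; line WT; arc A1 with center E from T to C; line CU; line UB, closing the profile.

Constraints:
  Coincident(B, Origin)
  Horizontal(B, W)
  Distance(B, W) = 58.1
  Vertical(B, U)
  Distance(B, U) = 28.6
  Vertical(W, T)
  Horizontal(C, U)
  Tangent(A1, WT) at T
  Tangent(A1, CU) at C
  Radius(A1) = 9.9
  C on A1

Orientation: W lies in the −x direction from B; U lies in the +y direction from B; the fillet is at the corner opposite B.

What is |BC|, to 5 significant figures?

56.046

B is at the origin; BW is horizontal with |BW| = 58.1 and W on the −x side, so W = (-58.100, 0.0000). BU is vertical with |BU| = 28.6 and U on the +y side, so U = (0.0000, 28.600). The virtual corner opposite B is at (-58.100, 28.600). Since A1 is tangent to WT there, ET ⟂ WT and since A1 is tangent to CU there, EC ⟂ CU, with radius 9.9, so the center E sits 9.9 in from both sides at E = (-48.200, 18.700). That places the tangent points at T = (-58.100, 18.700) on WT and C = (-48.200, 28.600) on CU. Then |BC| = |C − B| = 56.046.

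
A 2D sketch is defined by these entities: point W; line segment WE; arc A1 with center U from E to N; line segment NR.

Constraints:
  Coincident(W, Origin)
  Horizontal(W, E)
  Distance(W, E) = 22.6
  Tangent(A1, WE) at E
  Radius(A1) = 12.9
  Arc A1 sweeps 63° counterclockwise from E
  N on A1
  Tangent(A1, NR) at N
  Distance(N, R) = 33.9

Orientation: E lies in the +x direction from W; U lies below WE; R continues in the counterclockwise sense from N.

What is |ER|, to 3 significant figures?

45.9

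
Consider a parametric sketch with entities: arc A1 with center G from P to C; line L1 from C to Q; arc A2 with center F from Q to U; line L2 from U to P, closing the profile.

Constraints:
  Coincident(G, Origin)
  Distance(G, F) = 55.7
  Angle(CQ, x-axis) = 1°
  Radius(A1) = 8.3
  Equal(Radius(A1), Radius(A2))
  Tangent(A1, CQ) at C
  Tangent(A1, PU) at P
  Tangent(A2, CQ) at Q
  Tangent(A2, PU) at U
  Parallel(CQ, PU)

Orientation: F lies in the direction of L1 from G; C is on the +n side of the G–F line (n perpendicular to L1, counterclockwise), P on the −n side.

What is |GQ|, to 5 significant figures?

56.315

The slot axis is L1's direction at 1.0°, so u = (cos 1.0°, sin 1.0°) = (0.99985, 0.017452) and n = (−sin 1.0°, cos 1.0°) = (-0.017452, 0.99985). G is at the origin and F lies 55.7 along u from G, so F = 55.7·u = (55.692, 0.97210). Tangency of A1 to both parallel lines with radius 8.3 puts C and P at G ± 8.3·n: C = (-0.14485, 8.2987), P = (0.14485, -8.2987). Equal radii place Q and U the same way about F: Q = F + 8.3·n = (55.547, 9.2708), U = F − 8.3·n = (55.836, -7.3266). Then |GQ| = |Q − G| = 56.315.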